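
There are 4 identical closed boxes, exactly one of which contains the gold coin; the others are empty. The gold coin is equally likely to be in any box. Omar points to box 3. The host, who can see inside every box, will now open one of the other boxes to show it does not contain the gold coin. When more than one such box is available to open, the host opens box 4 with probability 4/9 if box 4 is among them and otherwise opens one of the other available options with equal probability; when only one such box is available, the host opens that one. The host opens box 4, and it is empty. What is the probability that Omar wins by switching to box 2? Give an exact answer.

Apply Bayes' rule, conditioning on where the gold coin actually is.
If it is in any of boxes 1, 2, and 3 (prior 1/4 each): box 4 is available, opened with probability 4/9; weight (1/4)·(4/9) = 1/9 each.
If it is in box 4 (prior 1/4): the host opened box 4, so this case is ruled out; weight (1/4)·0 = 0.
The weights sum to 1/3.
So P(the gold coin in box 2 | the host opened box 4) = (1/9) / (1/3) = 1/3.

1/3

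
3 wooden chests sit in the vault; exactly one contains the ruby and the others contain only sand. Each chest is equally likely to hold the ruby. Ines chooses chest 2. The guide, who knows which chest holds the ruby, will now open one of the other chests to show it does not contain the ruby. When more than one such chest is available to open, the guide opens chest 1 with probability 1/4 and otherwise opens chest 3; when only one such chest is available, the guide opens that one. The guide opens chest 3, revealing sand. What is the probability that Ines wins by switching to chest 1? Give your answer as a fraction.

4/7

Apply Bayes' rule, conditioning on where the ruby actually is.
If it is in chest 1 (prior 1/3): only chest 3 is available, probability 1; weight (1/3)·1 = 1/3.
If it is in chest 2 (prior 1/3): chest 1 is available but not opened, probability 3/4; weight (1/3)·(3/4) = 1/4.
If it is in chest 3 (prior 1/3): the guide opened chest 3, so this case is ruled out; weight (1/3)·0 = 0.
The weights sum to 7/12.
So P(the ruby in chest 1 | the guide opened chest 3) = (1/3) / (7/12) = 4/7.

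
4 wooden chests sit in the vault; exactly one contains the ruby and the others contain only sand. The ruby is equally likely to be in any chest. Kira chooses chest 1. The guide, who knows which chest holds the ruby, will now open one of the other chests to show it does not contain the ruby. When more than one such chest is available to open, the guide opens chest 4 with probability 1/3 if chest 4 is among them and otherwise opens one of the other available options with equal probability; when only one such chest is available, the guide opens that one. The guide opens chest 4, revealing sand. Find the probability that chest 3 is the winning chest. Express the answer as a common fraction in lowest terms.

1/3

Consider each possible location of the ruby in turn.
If it is in any of chests 1, 2, and 3 (prior 1/4 each): chest 4 is available, opened with probability 1/3; weight (1/4)·(1/3) = 1/12 each.
If it is in chest 4 (prior 1/4): the guide opened chest 4, so this case is ruled out; weight (1/4)·0 = 0.
The weights sum to 1/4.
So P(the ruby in chest 3 | the guide opened chest 4) = (1/12) / (1/4) = 1/3.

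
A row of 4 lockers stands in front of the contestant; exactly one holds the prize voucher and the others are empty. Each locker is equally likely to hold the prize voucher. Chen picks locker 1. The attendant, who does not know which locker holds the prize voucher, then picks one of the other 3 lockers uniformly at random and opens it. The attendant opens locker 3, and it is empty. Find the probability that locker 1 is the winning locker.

Apply Bayes' rule, conditioning on where the prize voucher actually is.
If it is in any of lockers 1, 2, and 4 (prior 1/4 each): the attendant picks locker 3 with probability 1/3 regardless, and it is not the prize; weight (1/4)·(1/3) = 1/12 each.
If it is in locker 3 (prior 1/4): the attendant opened locker 3, so this case is ruled out; weight (1/4)·0 = 0.
The weights sum to 1/4.
So P(the prize voucher in locker 1 | the attendant opened locker 3) = (1/12) / (1/4) = 1/3.

1/3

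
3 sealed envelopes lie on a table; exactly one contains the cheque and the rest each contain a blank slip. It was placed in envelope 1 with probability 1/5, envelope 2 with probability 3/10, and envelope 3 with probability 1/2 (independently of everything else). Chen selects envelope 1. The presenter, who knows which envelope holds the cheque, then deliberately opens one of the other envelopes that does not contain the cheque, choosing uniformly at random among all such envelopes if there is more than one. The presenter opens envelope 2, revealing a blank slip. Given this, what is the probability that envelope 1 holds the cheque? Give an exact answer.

1/6

Consider each possible location of the cheque in turn.
If it is in envelope 1 (prior 1/5): the presenter has 2 equally likely choices, so probability 1/2; weight (1/5)·(1/2) = 1/10.
If it is in envelope 2 (prior 3/10): the presenter opened envelope 2, so this case is ruled out; weight (3/10)·0 = 0.
If it is in envelope 3 (prior 1/2): the presenter has no choice, probability 1; weight (1/2)·1 = 1/2.
The weights sum to 3/5.
So P(the cheque in envelope 1 | the presenter opened envelope 2) = (1/10) / (3/5) = 1/6.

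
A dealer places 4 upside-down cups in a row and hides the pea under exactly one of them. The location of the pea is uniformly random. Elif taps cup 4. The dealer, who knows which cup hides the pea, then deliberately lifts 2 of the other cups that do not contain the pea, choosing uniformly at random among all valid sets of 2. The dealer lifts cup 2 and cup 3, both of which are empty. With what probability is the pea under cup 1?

Condition on the true location of the pea.
If it is under cup 1 (prior 1/4): the dealer has no choice, probability 1; weight (1/4)·1 = 1/4.
If it is under either of cups 2 and 3 (prior 1/4 each): that cup was opened and seen not to hold the prize — ruled out; weight (1/4)·0 = 0 each.
If it is under cup 4 (prior 1/4): the dealer has 3 equally likely choices, so probability 1/3; weight (1/4)·(1/3) = 1/12.
The weights sum to 1/3.
So P(the pea under cup 1 | the dealer opened cup 2 and cup 3) = (1/4) / (1/3) = 3/4.

3/4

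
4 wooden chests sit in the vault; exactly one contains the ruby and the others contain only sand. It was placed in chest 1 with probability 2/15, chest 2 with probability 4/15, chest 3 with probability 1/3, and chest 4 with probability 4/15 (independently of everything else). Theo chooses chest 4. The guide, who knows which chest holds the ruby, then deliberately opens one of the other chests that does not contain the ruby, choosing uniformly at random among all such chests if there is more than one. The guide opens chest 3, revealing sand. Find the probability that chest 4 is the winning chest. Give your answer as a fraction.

4/13

Apply Bayes' rule, conditioning on where the ruby actually is.
If it is in chest 1 (prior 2/15): the guide has 2 equally likely choices, so probability 1/2; weight (2/15)·(1/2) = 1/15.
If it is in chest 2 (prior 4/15): the guide has 2 equally likely choices, so probability 1/2; weight (4/15)·(1/2) = 2/15.
If it is in chest 3 (prior 1/3): the guide opened chest 3, so this case is ruled out; weight (1/3)·0 = 0.
If it is in chest 4 (prior 4/15): the guide has 3 equally likely choices, so probability 1/3; weight (4/15)·(1/3) = 4/45.
The weights sum to 13/45.
So P(the ruby in chest 4 | the guide opened chest 3) = (4/45) / (13/45) = 4/13.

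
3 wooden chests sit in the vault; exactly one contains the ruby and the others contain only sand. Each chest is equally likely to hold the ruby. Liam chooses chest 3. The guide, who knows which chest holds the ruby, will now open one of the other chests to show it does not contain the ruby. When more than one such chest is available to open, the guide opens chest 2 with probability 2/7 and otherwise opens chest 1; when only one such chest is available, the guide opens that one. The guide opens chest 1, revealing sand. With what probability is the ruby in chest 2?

7/12

Condition on the true location of the ruby.
If it is in chest 1 (prior 1/3): the guide opened chest 1, so this case is ruled out; weight (1/3)·0 = 0.
If it is in chest 2 (prior 1/3): only chest 1 is available, probability 1; weight (1/3)·1 = 1/3.
If it is in chest 3 (prior 1/3): chest 2 is available but not opened, probability 5/7; weight (1/3)·(5/7) = 5/21.
The weights sum to 4/7.
So P(the ruby in chest 2 | the guide opened chest 1) = (1/3) / (4/7) = 7/12.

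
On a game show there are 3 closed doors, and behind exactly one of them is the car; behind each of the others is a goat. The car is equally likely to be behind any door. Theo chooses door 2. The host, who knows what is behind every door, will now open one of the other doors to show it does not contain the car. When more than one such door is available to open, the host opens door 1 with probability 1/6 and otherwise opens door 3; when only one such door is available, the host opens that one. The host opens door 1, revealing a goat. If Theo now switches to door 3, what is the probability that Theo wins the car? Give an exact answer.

Condition on the true location of the car.
If it is behind door 1 (prior 1/3): the host opened door 1, so this case is ruled out; weight (1/3)·0 = 0.
If it is behind door 2 (prior 1/3): door 1 is available, opened with probability 1/6; weight (1/3)·(1/6) = 1/18.
If it is behind door 3 (prior 1/3): only door 1 is available, probability 1; weight (1/3)·1 = 1/3.
The weights sum to 7/18.
So P(the car behind door 3 | the host opened door 1) = (1/3) / (7/18) = 6/7.

6/7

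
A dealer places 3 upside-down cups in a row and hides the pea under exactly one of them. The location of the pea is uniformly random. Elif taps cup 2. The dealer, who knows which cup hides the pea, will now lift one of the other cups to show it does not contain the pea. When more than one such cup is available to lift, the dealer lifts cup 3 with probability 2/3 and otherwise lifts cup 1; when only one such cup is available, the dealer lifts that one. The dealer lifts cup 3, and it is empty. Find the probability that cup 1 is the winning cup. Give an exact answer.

Apply Bayes' rule, conditioning on where the pea actually is.
If it is under cup 1 (prior 1/3): only cup 3 is available, probability 1; weight (1/3)·1 = 1/3.
If it is under cup 2 (prior 1/3): cup 3 is available, opened with probability 2/3; weight (1/3)·(2/3) = 2/9.
If it is under cup 3 (prior 1/3): the dealer opened cup 3, so this case is ruled out; weight (1/3)·0 = 0.
The weights sum to 5/9.
So P(the pea under cup 1 | the dealer opened cup 3) = (1/3) / (5/9) = 3/5.

3/5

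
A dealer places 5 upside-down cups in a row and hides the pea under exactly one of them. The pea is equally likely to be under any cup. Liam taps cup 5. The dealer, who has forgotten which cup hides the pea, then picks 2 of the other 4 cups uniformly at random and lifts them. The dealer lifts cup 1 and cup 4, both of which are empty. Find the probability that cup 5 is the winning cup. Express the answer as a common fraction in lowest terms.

Condition on the true location of the pea.
If it is under either of cups 1 and 4 (prior 1/5 each): that cup was opened and seen not to hold the prize — ruled out; weight (1/5)·0 = 0 each.
If it is under any of cups 2, 3, and 5 (prior 1/5 each): the dealer picks exactly this set with probability 1/6 regardless, and none is the prize; weight (1/5)·(1/6) = 1/30 each.
The weights sum to 1/10.
So P(the pea under cup 5 | the dealer opened cup 1 and cup 4) = (1/30) / (1/10) = 1/3.

1/3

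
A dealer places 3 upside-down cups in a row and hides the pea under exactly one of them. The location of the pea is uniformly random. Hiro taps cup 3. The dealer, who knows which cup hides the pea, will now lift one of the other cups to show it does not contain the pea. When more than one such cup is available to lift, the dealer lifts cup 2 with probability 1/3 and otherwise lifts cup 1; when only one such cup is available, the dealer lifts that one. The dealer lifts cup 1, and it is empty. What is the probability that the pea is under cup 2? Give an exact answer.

3/5

Apply Bayes' rule, conditioning on where the pea actually is.
If it is under cup 1 (prior 1/3): the dealer opened cup 1, so this case is ruled out; weight (1/3)·0 = 0.
If it is under cup 2 (prior 1/3): only cup 1 is available, probability 1; weight (1/3)·1 = 1/3.
If it is under cup 3 (prior 1/3): cup 2 is available but not opened, probability 2/3; weight (1/3)·(2/3) = 2/9.
The weights sum to 5/9.
So P(the pea under cup 2 | the dealer opened cup 1) = (1/3) / (5/9) = 3/5.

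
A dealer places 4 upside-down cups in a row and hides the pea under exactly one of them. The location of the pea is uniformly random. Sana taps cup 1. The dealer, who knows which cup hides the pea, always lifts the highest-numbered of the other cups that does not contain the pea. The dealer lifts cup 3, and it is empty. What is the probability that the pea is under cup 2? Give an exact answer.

Consider each possible location of the pea in turn.
If it is under either of cups 1 and 2 (prior 1/4 each): the dealer would have opened cup 4 instead, probability 0; weight (1/4)·0 = 0 each.
If it is under cup 3 (prior 1/4): the dealer opened cup 3, so this case is ruled out; weight (1/4)·0 = 0.
If it is under cup 4 (prior 1/4): cup 3 is the highest-numbered option available, probability 1; weight (1/4)·1 = 1/4.
The weights sum to 1/4.
So P(the pea under cup 2 | the dealer opened cup 3) = 0 / (1/4) = 0.

0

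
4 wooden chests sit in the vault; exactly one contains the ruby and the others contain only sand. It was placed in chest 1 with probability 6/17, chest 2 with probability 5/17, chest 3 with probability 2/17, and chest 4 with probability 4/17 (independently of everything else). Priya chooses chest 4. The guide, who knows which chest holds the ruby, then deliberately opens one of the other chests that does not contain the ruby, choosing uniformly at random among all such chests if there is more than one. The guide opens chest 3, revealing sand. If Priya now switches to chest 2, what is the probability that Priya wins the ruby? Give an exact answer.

Apply Bayes' rule, conditioning on where the ruby actually is.
If it is in chest 1 (prior 6/17): the guide has 2 equally likely choices, so probability 1/2; weight (6/17)·(1/2) = 3/17.
If it is in chest 2 (prior 5/17): the guide has 2 equally likely choices, so probability 1/2; weight (5/17)·(1/2) = 5/34.
If it is in chest 3 (prior 2/17): the guide opened chest 3, so this case is ruled out; weight (2/17)·0 = 0.
If it is in chest 4 (prior 4/17): the guide has 3 equally likely choices, so probability 1/3; weight (4/17)·(1/3) = 4/51.
The weights sum to 41/102.
So P(the ruby in chest 2 | the guide opened chest 3) = (5/34) / (41/102) = 15/41.

15/41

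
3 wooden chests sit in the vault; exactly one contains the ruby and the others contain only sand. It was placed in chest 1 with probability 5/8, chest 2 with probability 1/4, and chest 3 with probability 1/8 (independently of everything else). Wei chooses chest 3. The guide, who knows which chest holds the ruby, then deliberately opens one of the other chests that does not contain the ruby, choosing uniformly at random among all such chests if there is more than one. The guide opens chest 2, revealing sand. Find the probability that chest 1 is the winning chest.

10/11

Apply Bayes' rule, conditioning on where the ruby actually is.
If it is in chest 1 (prior 5/8): the guide has no choice, probability 1; weight (5/8)·1 = 5/8.
If it is in chest 2 (prior 1/4): the guide opened chest 2, so this case is ruled out; weight (1/4)·0 = 0.
If it is in chest 3 (prior 1/8): the guide has 2 equally likely choices, so probability 1/2; weight (1/8)·(1/2) = 1/16.
The weights sum to 11/16.
So P(the ruby in chest 1 | the guide opened chest 2) = (5/8) / (11/16) = 10/11.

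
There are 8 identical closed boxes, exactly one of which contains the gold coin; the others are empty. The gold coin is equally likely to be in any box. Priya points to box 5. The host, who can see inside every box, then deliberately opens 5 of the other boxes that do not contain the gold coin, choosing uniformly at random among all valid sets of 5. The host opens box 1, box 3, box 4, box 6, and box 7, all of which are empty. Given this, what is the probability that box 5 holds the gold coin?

1/8

Apply Bayes' rule, conditioning on where the gold coin actually is.
If it is in any of boxes 1, 3, 4, 6, and 7 (prior 1/8 each): that box was opened and seen not to hold the prize — ruled out; weight (1/8)·0 = 0 each.
If it is in either of boxes 2 and 8 (prior 1/8 each): the host has 6 equally likely choices, so probability 1/6; weight (1/8)·(1/6) = 1/48 each.
If it is in box 5 (prior 1/8): the host has 21 equally likely choices, so probability 1/21; weight (1/8)·(1/21) = 1/168.
The weights sum to 1/21.
So P(the gold coin in box 5 | the host opened box 1, box 3, box 4, box 6, and box 7) = (1/168) / (1/21) = 1/8.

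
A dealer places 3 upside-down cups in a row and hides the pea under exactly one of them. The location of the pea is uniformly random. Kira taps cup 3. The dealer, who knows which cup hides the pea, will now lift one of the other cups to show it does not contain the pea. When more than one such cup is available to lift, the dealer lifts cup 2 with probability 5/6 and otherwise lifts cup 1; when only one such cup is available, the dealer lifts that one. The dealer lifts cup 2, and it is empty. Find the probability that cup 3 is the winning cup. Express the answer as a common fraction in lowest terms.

5/11

Apply Bayes' rule, conditioning on where the pea actually is.
If it is under cup 1 (prior 1/3): only cup 2 is available, probability 1; weight (1/3)·1 = 1/3.
If it is under cup 2 (prior 1/3): the dealer opened cup 2, so this case is ruled out; weight (1/3)·0 = 0.
If it is under cup 3 (prior 1/3): cup 2 is available, opened with probability 5/6; weight (1/3)·(5/6) = 5/18.
The weights sum to 11/18.
So P(the pea under cup 3 | the dealer opened cup 2) = (5/18) / (11/18) = 5/11.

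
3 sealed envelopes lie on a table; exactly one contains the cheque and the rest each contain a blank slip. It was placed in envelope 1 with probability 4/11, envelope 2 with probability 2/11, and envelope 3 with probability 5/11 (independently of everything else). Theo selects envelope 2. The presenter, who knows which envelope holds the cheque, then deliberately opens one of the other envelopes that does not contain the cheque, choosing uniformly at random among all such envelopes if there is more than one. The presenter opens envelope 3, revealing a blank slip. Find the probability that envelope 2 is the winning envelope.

Consider each possible location of the cheque in turn.
If it is in envelope 1 (prior 4/11): the presenter has no choice, probability 1; weight (4/11)·1 = 4/11.
If it is in envelope 2 (prior 2/11): the presenter has 2 equally likely choices, so probability 1/2; weight (2/11)·(1/2) = 1/11.
If it is in envelope 3 (prior 5/11): the presenter opened envelope 3, so this case is ruled out; weight (5/11)·0 = 0.
The weights sum to 5/11.
So P(the cheque in envelope 2 | the presenter opened envelope 3) = (1/11) / (5/11) = 1/5.

1/5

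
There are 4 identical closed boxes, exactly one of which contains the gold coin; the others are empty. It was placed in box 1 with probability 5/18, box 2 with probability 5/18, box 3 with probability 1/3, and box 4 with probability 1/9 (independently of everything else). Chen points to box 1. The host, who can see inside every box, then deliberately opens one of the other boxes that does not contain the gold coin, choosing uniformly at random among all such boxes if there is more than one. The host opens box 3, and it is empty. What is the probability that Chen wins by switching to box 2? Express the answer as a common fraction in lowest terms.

Consider each possible location of the gold coin in turn.
If it is in box 1 (prior 5/18): the host has 3 equally likely choices, so probability 1/3; weight (5/18)·(1/3) = 5/54.
If it is in box 2 (prior 5/18): the host has 2 equally likely choices, so probability 1/2; weight (5/18)·(1/2) = 5/36.
If it is in box 3 (prior 1/3): the host opened box 3, so this case is ruled out; weight (1/3)·0 = 0.
If it is in box 4 (prior 1/9): the host has 2 equally likely choices, so probability 1/2; weight (1/9)·(1/2) = 1/18.
The weights sum to 31/108.
So P(the gold coin in box 2 | the host opened box 3) = (5/36) / (31/108) = 15/31.

15/31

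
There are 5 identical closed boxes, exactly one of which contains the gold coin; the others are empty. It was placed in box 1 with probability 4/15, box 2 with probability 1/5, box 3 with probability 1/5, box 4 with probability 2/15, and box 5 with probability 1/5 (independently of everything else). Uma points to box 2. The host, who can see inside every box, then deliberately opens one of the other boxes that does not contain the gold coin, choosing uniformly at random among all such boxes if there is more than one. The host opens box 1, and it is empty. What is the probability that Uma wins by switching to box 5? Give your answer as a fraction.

Condition on the true location of the gold coin.
If it is in box 1 (prior 4/15): the host opened box 1, so this case is ruled out; weight (4/15)·0 = 0.
If it is in box 2 (prior 1/5): the host has 4 equally likely choices, so probability 1/4; weight (1/5)·(1/4) = 1/20.
If it is in either of boxes 3 and 5 (prior 1/5 each): the host has 3 equally likely choices, so probability 1/3; weight (1/5)·(1/3) = 1/15 each.
If it is in box 4 (prior 2/15): the host has 3 equally likely choices, so probability 1/3; weight (2/15)·(1/3) = 2/45.
The weights sum to 41/180.
So P(the gold coin in box 5 | the host opened box 1) = (1/15) / (41/180) = 12/41.

12/41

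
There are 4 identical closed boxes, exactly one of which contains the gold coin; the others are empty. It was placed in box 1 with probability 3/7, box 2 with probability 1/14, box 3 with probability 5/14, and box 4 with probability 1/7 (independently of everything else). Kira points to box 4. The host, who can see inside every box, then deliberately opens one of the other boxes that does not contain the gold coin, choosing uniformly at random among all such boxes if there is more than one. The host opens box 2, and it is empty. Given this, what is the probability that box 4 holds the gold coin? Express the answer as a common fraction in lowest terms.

4/37

Consider each possible location of the gold coin in turn.
If it is in box 1 (prior 3/7): the host has 2 equally likely choices, so probability 1/2; weight (3/7)·(1/2) = 3/14.
If it is in box 2 (prior 1/14): the host opened box 2, so this case is ruled out; weight (1/14)·0 = 0.
If it is in box 3 (prior 5/14): the host has 2 equally likely choices, so probability 1/2; weight (5/14)·(1/2) = 5/28.
If it is in box 4 (prior 1/7): the host has 3 equally likely choices, so probability 1/3; weight (1/7)·(1/3) = 1/21.
The weights sum to 37/84.
So P(the gold coin in box 4 | the host opened box 2) = (1/21) / (37/84) = 4/37.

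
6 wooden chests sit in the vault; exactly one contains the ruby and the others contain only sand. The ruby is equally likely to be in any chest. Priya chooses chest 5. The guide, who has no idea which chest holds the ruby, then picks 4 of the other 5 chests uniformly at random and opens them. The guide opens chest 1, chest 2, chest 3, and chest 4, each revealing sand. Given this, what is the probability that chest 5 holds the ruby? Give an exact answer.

1/2

Apply Bayes' rule, conditioning on where the ruby actually is.
If it is in any of chests 1, 2, 3, and 4 (prior 1/6 each): that chest was opened and seen not to hold the prize — ruled out; weight (1/6)·0 = 0 each.
If it is in either of chests 5 and 6 (prior 1/6 each): the guide picks exactly this set with probability 1/5 regardless, and none is the prize; weight (1/6)·(1/5) = 1/30 each.
The weights sum to 1/15.
So P(the ruby in chest 5 | the guide opened chest 1, chest 2, chest 3, and chest 4) = (1/30) / (1/15) = 1/2.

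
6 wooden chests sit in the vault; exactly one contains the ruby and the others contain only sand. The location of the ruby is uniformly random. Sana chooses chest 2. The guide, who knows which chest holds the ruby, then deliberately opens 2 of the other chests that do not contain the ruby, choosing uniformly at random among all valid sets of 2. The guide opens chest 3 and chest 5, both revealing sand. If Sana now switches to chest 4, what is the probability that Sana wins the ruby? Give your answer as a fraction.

5/18

Consider each possible location of the ruby in turn.
If it is in any of chests 1, 4, and 6 (prior 1/6 each): the guide has 6 equally likely choices, so probability 1/6; weight (1/6)·(1/6) = 1/36 each.
If it is in chest 2 (prior 1/6): the guide has 10 equally likely choices, so probability 1/10; weight (1/6)·(1/10) = 1/60.
If it is in either of chests 3 and 5 (prior 1/6 each): that chest was opened and seen not to hold the prize — ruled out; weight (1/6)·0 = 0 each.
The weights sum to 1/10.
So P(the ruby in chest 4 | the guide opened chest 3 and chest 5) = (1/36) / (1/10) = 5/18.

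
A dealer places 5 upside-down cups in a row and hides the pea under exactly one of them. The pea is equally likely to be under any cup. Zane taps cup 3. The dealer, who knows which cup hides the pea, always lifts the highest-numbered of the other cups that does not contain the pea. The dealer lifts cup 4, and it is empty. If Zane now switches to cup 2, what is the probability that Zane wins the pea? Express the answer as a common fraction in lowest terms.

0

Condition on the true location of the pea.
If it is under any of cups 1, 2, and 3 (prior 1/5 each): the dealer would have opened cup 5 instead, probability 0; weight (1/5)·0 = 0 each.
If it is under cup 4 (prior 1/5): the dealer opened cup 4, so this case is ruled out; weight (1/5)·0 = 0.
If it is under cup 5 (prior 1/5): cup 4 is the highest-numbered option available, probability 1; weight (1/5)·1 = 1/5.
The weights sum to 1/5.
So P(the pea under cup 2 | the dealer opened cup 4) = 0 / (1/5) = 0.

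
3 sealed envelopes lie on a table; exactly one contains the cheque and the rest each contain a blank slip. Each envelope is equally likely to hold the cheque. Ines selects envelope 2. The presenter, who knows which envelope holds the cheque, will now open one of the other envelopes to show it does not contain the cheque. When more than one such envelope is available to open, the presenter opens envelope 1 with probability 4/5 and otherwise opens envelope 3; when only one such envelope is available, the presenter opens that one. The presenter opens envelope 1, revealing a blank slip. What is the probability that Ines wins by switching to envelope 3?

Consider each possible location of the cheque in turn.
If it is in envelope 1 (prior 1/3): the presenter opened envelope 1, so this case is ruled out; weight (1/3)·0 = 0.
If it is in envelope 2 (prior 1/3): envelope 1 is available, opened with probability 4/5; weight (1/3)·(4/5) = 4/15.
If it is in envelope 3 (prior 1/3): only envelope 1 is available, probability 1; weight (1/3)·1 = 1/3.
The weights sum to 3/5.
So P(the cheque in envelope 3 | the presenter opened envelope 1) = (1/3) / (3/5) = 5/9.

5/9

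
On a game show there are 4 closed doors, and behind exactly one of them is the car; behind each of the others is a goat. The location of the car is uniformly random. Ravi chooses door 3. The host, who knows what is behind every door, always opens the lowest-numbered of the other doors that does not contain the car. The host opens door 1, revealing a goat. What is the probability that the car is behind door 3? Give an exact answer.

1/3

Condition on the true location of the car.
If it is behind door 1 (prior 1/4): the host opened door 1, so this case is ruled out; weight (1/4)·0 = 0.
If it is behind any of doors 2, 3, and 4 (prior 1/4 each): door 1 is the lowest-numbered option available, probability 1; weight (1/4)·1 = 1/4 each.
The weights sum to 3/4.
So P(the car behind door 3 | the host opened door 1) = (1/4) / (3/4) = 1/3.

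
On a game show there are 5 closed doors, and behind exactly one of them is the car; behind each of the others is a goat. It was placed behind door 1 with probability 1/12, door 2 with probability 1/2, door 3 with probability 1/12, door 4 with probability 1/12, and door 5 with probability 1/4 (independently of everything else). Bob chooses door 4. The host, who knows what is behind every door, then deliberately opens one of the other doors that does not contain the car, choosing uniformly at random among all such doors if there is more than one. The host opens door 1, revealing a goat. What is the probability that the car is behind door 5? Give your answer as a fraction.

Apply Bayes' rule, conditioning on where the car actually is.
If it is behind door 1 (prior 1/12): the host opened door 1, so this case is ruled out; weight (1/12)·0 = 0.
If it is behind door 2 (prior 1/2): the host has 3 equally likely choices, so probability 1/3; weight (1/2)·(1/3) = 1/6.
If it is behind door 3 (prior 1/12): the host has 3 equally likely choices, so probability 1/3; weight (1/12)·(1/3) = 1/36.
If it is behind door 4 (prior 1/12): the host has 4 equally likely choices, so probability 1/4; weight (1/12)·(1/4) = 1/48.
If it is behind door 5 (prior 1/4): the host has 3 equally likely choices, so probability 1/3; weight (1/4)·(1/3) = 1/12.
The weights sum to 43/144.
So P(the car behind door 5 | the host opened door 1) = (1/12) / (43/144) = 12/43.

12/43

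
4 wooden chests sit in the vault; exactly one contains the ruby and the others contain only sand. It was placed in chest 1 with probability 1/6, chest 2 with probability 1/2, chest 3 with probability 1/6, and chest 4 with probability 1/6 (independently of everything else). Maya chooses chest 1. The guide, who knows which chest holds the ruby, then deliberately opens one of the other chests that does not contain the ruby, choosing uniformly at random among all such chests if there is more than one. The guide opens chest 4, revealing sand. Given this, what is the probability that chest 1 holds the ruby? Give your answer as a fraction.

Condition on the true location of the ruby.
If it is in chest 1 (prior 1/6): the guide has 3 equally likely choices, so probability 1/3; weight (1/6)·(1/3) = 1/18.
If it is in chest 2 (prior 1/2): the guide has 2 equally likely choices, so probability 1/2; weight (1/2)·(1/2) = 1/4.
If it is in chest 3 (prior 1/6): the guide has 2 equally likely choices, so probability 1/2; weight (1/6)·(1/2) = 1/12.
If it is in chest 4 (prior 1/6): the guide opened chest 4, so this case is ruled out; weight (1/6)·0 = 0.
The weights sum to 7/18.
So P(the ruby in chest 1 | the guide opened chest 4) = (1/18) / (7/18) = 1/7.

1/7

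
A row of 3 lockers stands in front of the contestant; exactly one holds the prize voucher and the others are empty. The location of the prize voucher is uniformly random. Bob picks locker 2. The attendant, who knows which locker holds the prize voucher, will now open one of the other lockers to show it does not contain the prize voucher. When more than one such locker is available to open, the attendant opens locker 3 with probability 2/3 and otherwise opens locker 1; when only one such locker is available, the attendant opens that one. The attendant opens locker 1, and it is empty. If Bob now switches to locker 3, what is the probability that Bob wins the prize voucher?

3/4

Apply Bayes' rule, conditioning on where the prize voucher actually is.
If it is in locker 1 (prior 1/3): the attendant opened locker 1, so this case is ruled out; weight (1/3)·0 = 0.
If it is in locker 2 (prior 1/3): locker 3 is available but not opened, probability 1/3; weight (1/3)·(1/3) = 1/9.
If it is in locker 3 (prior 1/3): only locker 1 is available, probability 1; weight (1/3)·1 = 1/3.
The weights sum to 4/9.
So P(the prize voucher in locker 3 | the attendant opened locker 1) = (1/3) / (4/9) = 3/4.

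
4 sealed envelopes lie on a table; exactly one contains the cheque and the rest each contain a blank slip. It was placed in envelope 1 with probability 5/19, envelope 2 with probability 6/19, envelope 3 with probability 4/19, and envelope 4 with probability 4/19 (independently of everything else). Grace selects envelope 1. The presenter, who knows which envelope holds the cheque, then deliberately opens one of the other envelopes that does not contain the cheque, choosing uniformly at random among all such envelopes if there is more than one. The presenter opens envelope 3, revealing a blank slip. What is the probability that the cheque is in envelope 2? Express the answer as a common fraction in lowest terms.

9/20

Consider each possible location of the cheque in turn.
If it is in envelope 1 (prior 5/19): the presenter has 3 equally likely choices, so probability 1/3; weight (5/19)·(1/3) = 5/57.
If it is in envelope 2 (prior 6/19): the presenter has 2 equally likely choices, so probability 1/2; weight (6/19)·(1/2) = 3/19.
If it is in envelope 3 (prior 4/19): the presenter opened envelope 3, so this case is ruled out; weight (4/19)·0 = 0.
If it is in envelope 4 (prior 4/19): the presenter has 2 equally likely choices, so probability 1/2; weight (4/19)·(1/2) = 2/19.
The weights sum to 20/57.
So P(the cheque in envelope 2 | the presenter opened envelope 3) = (3/19) / (20/57) = 9/20.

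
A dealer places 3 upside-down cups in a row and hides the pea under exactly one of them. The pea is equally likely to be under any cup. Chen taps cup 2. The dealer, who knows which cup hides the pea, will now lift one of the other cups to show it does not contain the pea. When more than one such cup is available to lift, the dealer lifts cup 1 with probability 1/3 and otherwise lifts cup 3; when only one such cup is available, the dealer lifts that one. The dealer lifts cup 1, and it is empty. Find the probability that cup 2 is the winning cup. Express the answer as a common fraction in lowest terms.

1/4

Condition on the true location of the pea.
If it is under cup 1 (prior 1/3): the dealer opened cup 1, so this case is ruled out; weight (1/3)·0 = 0.
If it is under cup 2 (prior 1/3): cup 1 is available, opened with probability 1/3; weight (1/3)·(1/3) = 1/9.
If it is under cup 3 (prior 1/3): only cup 1 is available, probability 1; weight (1/3)·1 = 1/3.
The weights sum to 4/9.
So P(the pea under cup 2 | the dealer opened cup 1) = (1/9) / (4/9) = 1/4.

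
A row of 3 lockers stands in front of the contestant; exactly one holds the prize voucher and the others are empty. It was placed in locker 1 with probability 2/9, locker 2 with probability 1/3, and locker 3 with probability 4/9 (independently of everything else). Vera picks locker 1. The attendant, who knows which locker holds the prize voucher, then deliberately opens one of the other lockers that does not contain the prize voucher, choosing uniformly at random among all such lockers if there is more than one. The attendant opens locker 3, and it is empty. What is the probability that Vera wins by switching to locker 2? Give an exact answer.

Consider each possible location of the prize voucher in turn.
If it is in locker 1 (prior 2/9): the attendant has 2 equally likely choices, so probability 1/2; weight (2/9)·(1/2) = 1/9.
If it is in locker 2 (prior 1/3): the attendant has no choice, probability 1; weight (1/3)·1 = 1/3.
If it is in locker 3 (prior 4/9): the attendant opened locker 3, so this case is ruled out; weight (4/9)·0 = 0.
The weights sum to 4/9.
So P(the prize voucher in locker 2 | the attendant opened locker 3) = (1/3) / (4/9) = 3/4.

3/4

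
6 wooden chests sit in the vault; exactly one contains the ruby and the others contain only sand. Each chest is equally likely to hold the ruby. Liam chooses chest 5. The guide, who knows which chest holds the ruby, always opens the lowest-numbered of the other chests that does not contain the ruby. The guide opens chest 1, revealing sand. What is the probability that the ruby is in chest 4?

Apply Bayes' rule, conditioning on where the ruby actually is.
If it is in chest 1 (prior 1/6): the guide opened chest 1, so this case is ruled out; weight (1/6)·0 = 0.
If it is in any of chests 2, 3, 4, 5, and 6 (prior 1/6 each): chest 1 is the lowest-numbered option available, probability 1; weight (1/6)·1 = 1/6 each.
The weights sum to 5/6.
So P(the ruby in chest 4 | the guide opened chest 1) = (1/6) / (5/6) = 1/5.

1/5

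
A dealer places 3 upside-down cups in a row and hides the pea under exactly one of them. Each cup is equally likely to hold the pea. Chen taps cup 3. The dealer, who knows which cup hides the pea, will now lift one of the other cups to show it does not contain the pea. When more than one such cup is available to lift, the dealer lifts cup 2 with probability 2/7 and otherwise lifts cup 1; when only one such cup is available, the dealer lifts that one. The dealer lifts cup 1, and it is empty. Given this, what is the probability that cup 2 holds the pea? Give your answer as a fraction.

Consider each possible location of the pea in turn.
If it is under cup 1 (prior 1/3): the dealer opened cup 1, so this case is ruled out; weight (1/3)·0 = 0.
If it is under cup 2 (prior 1/3): only cup 1 is available, probability 1; weight (1/3)·1 = 1/3.
If it is under cup 3 (prior 1/3): cup 2 is available but not opened, probability 5/7; weight (1/3)·(5/7) = 5/21.
The weights sum to 4/7.
So P(the pea under cup 2 | the dealer opened cup 1) = (1/3) / (4/7) = 7/12.

7/12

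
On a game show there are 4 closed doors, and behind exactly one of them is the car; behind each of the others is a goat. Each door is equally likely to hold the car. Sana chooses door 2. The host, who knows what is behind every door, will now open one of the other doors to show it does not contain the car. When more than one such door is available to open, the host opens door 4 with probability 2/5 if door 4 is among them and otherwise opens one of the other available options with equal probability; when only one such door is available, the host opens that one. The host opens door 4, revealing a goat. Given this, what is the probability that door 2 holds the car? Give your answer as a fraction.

1/3

Condition on the true location of the car.
If it is behind any of doors 1, 2, and 3 (prior 1/4 each): door 4 is available, opened with probability 2/5; weight (1/4)·(2/5) = 1/10 each.
If it is behind door 4 (prior 1/4): the host opened door 4, so this case is ruled out; weight (1/4)·0 = 0.
The weights sum to 3/10.
So P(the car behind door 2 | the host opened door 4) = (1/10) / (3/10) = 1/3.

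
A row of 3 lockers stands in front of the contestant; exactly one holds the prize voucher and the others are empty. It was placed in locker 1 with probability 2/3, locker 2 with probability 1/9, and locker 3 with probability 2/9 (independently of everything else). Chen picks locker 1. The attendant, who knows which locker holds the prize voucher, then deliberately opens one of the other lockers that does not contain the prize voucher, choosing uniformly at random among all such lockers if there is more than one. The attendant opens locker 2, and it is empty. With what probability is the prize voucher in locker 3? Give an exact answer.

Apply Bayes' rule, conditioning on where the prize voucher actually is.
If it is in locker 1 (prior 2/3): the attendant has 2 equally likely choices, so probability 1/2; weight (2/3)·(1/2) = 1/3.
If it is in locker 2 (prior 1/9): the attendant opened locker 2, so this case is ruled out; weight (1/9)·0 = 0.
If it is in locker 3 (prior 2/9): the attendant has no choice, probability 1; weight (2/9)·1 = 2/9.
The weights sum to 5/9.
So P(the prize voucher in locker 3 | the attendant opened locker 2) = (2/9) / (5/9) = 2/5.

2/5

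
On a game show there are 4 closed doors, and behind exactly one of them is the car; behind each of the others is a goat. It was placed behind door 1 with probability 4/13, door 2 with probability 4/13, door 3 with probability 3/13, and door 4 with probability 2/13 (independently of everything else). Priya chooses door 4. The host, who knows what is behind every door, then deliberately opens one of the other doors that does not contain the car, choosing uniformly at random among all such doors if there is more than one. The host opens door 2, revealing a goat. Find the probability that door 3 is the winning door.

Apply Bayes' rule, conditioning on where the car actually is.
If it is behind door 1 (prior 4/13): the host has 2 equally likely choices, so probability 1/2; weight (4/13)·(1/2) = 2/13.
If it is behind door 2 (prior 4/13): the host opened door 2, so this case is ruled out; weight (4/13)·0 = 0.
If it is behind door 3 (prior 3/13): the host has 2 equally likely choices, so probability 1/2; weight (3/13)·(1/2) = 3/26.
If it is behind door 4 (prior 2/13): the host has 3 equally likely choices, so probability 1/3; weight (2/13)·(1/3) = 2/39.
The weights sum to 25/78.
So P(the car behind door 3 | the host opened door 2) = (3/26) / (25/78) = 9/25.

9/25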